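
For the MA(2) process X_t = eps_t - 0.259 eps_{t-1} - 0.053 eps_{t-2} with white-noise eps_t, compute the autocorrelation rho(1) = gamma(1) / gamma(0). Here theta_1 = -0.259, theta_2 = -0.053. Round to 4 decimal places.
\rho(1) = -0.2293

For an MA(q) process with theta_0 = 1, the autocovariance is
  gamma(k) = sigma^2 * sum_{i=0..q-k} theta_i * theta_{i+k},
and rho(k) = gamma(k) / gamma(0). Sigma^2 cancels.
  numerator   = (1)*(-0.259) + (-0.259)*(-0.053) = -0.245273.
  denominator = (1)^2 + (-0.259)^2 + (-0.053)^2 = 1.06989.
  rho(1) = -0.245273 / 1.06989 = -0.2293.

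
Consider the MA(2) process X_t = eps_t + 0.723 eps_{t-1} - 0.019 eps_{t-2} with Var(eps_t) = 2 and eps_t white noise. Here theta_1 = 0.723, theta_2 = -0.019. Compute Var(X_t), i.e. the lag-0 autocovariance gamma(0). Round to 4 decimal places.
\gamma(0) = 3.0462

For an MA(q) process X_t = eps_t + sum_i theta_i eps_{t-i} with
Var(eps_t) = sigma^2, the variance is
  gamma(0) = sigma^2 * (1 + sum_i theta_i^2).
  sum_i theta_i^2 = (0.723)^2 + (-0.019)^2 = 0.522729 + 0.000361 = 0.52309.
  gamma(0) = 2 * (1 + 0.52309) = 2 * 1.52309 = 3.04618, which rounds to 3.0462.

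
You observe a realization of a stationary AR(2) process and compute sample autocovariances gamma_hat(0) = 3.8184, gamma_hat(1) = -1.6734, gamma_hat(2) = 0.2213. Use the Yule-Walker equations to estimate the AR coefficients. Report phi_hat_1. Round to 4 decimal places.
\hat\phi_{1} = -0.5110

The Yule-Walker equations for an AR(p) process read, in matrix form,
  Gamma_p phi = r_p,   with   (Gamma_p)_{ij} = gamma(|i - j|),
                       (r_p)_i = gamma(i),   i,j = 1..p.
Substitute the sample gammas (Toeplitz matrix and right-hand side of size 2):
  Gamma_p = [[3.8184, -1.6734], [-1.6734, 3.8184]]
  r_p     = [-1.6734, 0.2213]
Written out:
  3.8184 phi_1 - 1.6734 phi_2 = -1.6734
  -1.6734 phi_1 + 3.8184 phi_2 = 0.2213
Solve by Cramer's rule:
  det = gamma(0)^2 - gamma(1)^2 = (3.8184)^2 - (-1.6734)^2 = 14.58017856 - 2.80026756 = 11.779911
  phi_hat_1 = [gamma(1) gamma(0) - gamma(1) gamma(2)] / det = [(-1.6734)(3.8184) - (-1.6734)(0.2213)] / 11.779911 = -6.01938714 / 11.779911 = -0.511
  phi_hat_2 = [gamma(0) gamma(2) - gamma(1)^2] / det = [(3.8184)(0.2213) - (-1.6734)^2] / 11.779911 = -1.95525564 / 11.779911 = -0.166
So phi_hat = [-0.5110, -0.1660].
Therefore phi_hat_1 = -0.5110.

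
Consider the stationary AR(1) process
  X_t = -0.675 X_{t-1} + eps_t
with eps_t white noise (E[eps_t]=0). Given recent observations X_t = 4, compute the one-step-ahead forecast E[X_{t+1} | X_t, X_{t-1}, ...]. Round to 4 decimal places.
E[X_{t+1} \mid \mathcal F_t] = -2.7000

For an AR(p) model X_t = c + sum_i phi_i X_{t-i} + eps_t, the
one-step-ahead conditional mean is
  E[X_{t+1} | X_t, ...] = c + sum_i phi_i X_{t+1-i}.
Substitute known values:
  E[X_{t+1} | ...] = (-0.675) * (4)
                   = -2.7000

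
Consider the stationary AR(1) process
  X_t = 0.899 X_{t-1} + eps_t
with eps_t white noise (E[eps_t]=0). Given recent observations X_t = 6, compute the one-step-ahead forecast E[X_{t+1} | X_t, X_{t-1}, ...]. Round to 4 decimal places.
E[X_{t+1} \mid \mathcal F_t] = 5.3940

For an AR(p) model X_t = c + sum_i phi_i X_{t-i} + eps_t, the
one-step-ahead conditional mean is
  E[X_{t+1} | X_t, ...] = c + sum_i phi_i X_{t+1-i}.
Substitute known values:
  E[X_{t+1} | ...] = (0.899) * (6)
                   = 5.3940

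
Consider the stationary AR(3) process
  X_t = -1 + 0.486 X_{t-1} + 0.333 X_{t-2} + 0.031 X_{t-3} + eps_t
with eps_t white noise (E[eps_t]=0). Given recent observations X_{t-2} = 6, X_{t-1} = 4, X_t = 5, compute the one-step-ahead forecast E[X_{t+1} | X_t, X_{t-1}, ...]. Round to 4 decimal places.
E[X_{t+1} \mid \mathcal F_t] = 2.9480

For an AR(p) model X_t = c + sum_i phi_i X_{t-i} + eps_t, the
one-step-ahead conditional mean is
  E[X_{t+1} | X_t, ...] = c + sum_i phi_i X_{t+1-i}.
Substitute known values:
  E[X_{t+1} | ...] = -1 + (0.486) * (5) + (0.333) * (4) + (0.031) * (6)
                   = 2.9480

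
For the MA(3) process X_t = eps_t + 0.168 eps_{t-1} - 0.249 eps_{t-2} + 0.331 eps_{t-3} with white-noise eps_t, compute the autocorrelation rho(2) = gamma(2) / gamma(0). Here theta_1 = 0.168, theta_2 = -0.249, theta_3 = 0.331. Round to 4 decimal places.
\rho(2) = -0.1612

For an MA(q) process with theta_0 = 1, the autocovariance is
  gamma(k) = sigma^2 * sum_{i=0..q-k} theta_i * theta_{i+k},
and rho(k) = gamma(k) / gamma(0). Sigma^2 cancels.
  numerator   = (1)*(-0.249) + (0.168)*(0.331) = -0.193392.
  denominator = (1)^2 + (0.168)^2 + (-0.249)^2 + (0.331)^2 = 1.199786.
  rho(2) = -0.193392 / 1.199786 = -0.1612.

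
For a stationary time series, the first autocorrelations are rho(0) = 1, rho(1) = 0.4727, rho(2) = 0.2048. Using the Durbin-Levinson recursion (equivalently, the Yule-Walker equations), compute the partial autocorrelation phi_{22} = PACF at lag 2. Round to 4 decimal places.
\phi_{22} = -0.0240

The PACF at lag k is phi_{kk}, the last component of the solution
to the Yule-Walker system G_k phi = r_k where
  (G_k)_{ij} = rho(|i - j|), (r_k)_i = rho(i), i,j = 1..k.
Equivalently, Durbin-Levinson gives phi_{kk} iteratively:
  phi_{11} = rho(1)
  phi_{kk} = [rho(k) - sum_{j=1..k-1} phi_{k-1,j} rho(k-j)]
            / [1 - sum_{j=1..k-1} phi_{k-1,j} rho(j)],
  phi_{k,j} = phi_{k-1,j} - phi_{kk} phi_{k-1,k-j},  j = 1..k-1.
Step k = 1:
  phi_11 = rho(1) = 0.4727.
Step k = 2:
  phi_22 = [rho(2) - phi_11 rho(1)] / [1 - phi_11 rho(1)] = [0.2048 - (0.4727)(0.4727)] / [1 - (0.4727)(0.4727)]
         = -0.01864529 / 0.77655471 = -0.024.
Therefore phi_{22} = -0.0240.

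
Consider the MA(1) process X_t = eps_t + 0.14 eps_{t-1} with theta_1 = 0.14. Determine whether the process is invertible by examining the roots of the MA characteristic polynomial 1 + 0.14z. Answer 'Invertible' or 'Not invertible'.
\text{Invertible}

The MA(q) characteristic polynomial is P(z) = 1 + 0.14z.
Invertibility requires all roots to lie outside the unit circle, i.e. |z| > 1 for every root.
This is linear in z: 1 + (0.14) z = 0  =>  z = -1/(0.14) = -7.142857,  |z| = 7.142857.
Moduli of all roots: 7.1429.
All moduli strictly greater than 1? Yes.
Verdict: Invertible.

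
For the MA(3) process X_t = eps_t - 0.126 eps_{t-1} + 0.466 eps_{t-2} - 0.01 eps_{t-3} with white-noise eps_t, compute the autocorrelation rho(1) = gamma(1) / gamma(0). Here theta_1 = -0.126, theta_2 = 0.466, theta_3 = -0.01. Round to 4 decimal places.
\rho(1) = -0.1536

For an MA(q) process with theta_0 = 1, the autocovariance is
  gamma(k) = sigma^2 * sum_{i=0..q-k} theta_i * theta_{i+k},
and rho(k) = gamma(k) / gamma(0). Sigma^2 cancels.
  numerator   = (1)*(-0.126) + (-0.126)*(0.466) + (0.466)*(-0.01) = -0.189376.
  denominator = (1)^2 + (-0.126)^2 + (0.466)^2 + (-0.01)^2 = 1.233132.
  rho(1) = -0.189376 / 1.233132 = -0.1536.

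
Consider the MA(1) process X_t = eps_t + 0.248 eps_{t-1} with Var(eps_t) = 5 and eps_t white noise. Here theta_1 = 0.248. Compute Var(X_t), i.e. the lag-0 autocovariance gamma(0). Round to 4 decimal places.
\gamma(0) = 5.3075

For an MA(q) process X_t = eps_t + sum_i theta_i eps_{t-i} with
Var(eps_t) = sigma^2, the variance is
  gamma(0) = sigma^2 * (1 + sum_i theta_i^2).
  sum_i theta_i^2 = (0.248)^2 = 0.061504.
  gamma(0) = 5 * (1 + 0.061504) = 5 * 1.061504 = 5.30752, which rounds to 5.3075.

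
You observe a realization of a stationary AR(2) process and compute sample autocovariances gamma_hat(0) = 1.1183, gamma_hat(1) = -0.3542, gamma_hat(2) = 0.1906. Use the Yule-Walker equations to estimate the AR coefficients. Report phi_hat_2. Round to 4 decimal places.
\hat\phi_{2} = 0.0779

The Yule-Walker equations for an AR(p) process read, in matrix form,
  Gamma_p phi = r_p,   with   (Gamma_p)_{ij} = gamma(|i - j|),
                       (r_p)_i = gamma(i),   i,j = 1..p.
Substitute the sample gammas (Toeplitz matrix and right-hand side of size 2):
  Gamma_p = [[1.1183, -0.3542], [-0.3542, 1.1183]]
  r_p     = [-0.3542, 0.1906]
Written out:
  1.1183 phi_1 - 0.3542 phi_2 = -0.3542
  -0.3542 phi_1 + 1.1183 phi_2 = 0.1906
Solve by Cramer's rule:
  det = gamma(0)^2 - gamma(1)^2 = (1.1183)^2 - (-0.3542)^2 = 1.25059489 - 0.12545764 = 1.12513725
  phi_hat_1 = [gamma(1) gamma(0) - gamma(1) gamma(2)] / det = [(-0.3542)(1.1183) - (-0.3542)(0.1906)] / 1.12513725 = -0.32859134 / 1.12513725 = -0.292
  phi_hat_2 = [gamma(0) gamma(2) - gamma(1)^2] / det = [(1.1183)(0.1906) - (-0.3542)^2] / 1.12513725 = 0.08769034 / 1.12513725 = 0.0779
So phi_hat = [-0.2920, 0.0779].
Therefore phi_hat_2 = 0.0779.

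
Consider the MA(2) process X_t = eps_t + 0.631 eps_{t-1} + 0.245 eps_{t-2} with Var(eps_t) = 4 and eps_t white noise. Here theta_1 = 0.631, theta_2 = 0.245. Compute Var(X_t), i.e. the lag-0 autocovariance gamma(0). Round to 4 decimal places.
\gamma(0) = 5.8327

For an MA(q) process X_t = eps_t + sum_i theta_i eps_{t-i} with
Var(eps_t) = sigma^2, the variance is
  gamma(0) = sigma^2 * (1 + sum_i theta_i^2).
  sum_i theta_i^2 = (0.631)^2 + (0.245)^2 = 0.398161 + 0.060025 = 0.458186.
  gamma(0) = 4 * (1 + 0.458186) = 4 * 1.458186 = 5.832744, which rounds to 5.8327.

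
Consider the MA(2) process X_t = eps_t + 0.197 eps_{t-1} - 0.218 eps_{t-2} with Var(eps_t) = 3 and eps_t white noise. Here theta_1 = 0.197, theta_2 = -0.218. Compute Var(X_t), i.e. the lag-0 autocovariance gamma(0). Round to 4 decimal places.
\gamma(0) = 3.2590

For an MA(q) process X_t = eps_t + sum_i theta_i eps_{t-i} with
Var(eps_t) = sigma^2, the variance is
  gamma(0) = sigma^2 * (1 + sum_i theta_i^2).
  sum_i theta_i^2 = (0.197)^2 + (-0.218)^2 = 0.038809 + 0.047524 = 0.086333.
  gamma(0) = 3 * (1 + 0.086333) = 3 * 1.086333 = 3.258999, which rounds to 3.2590.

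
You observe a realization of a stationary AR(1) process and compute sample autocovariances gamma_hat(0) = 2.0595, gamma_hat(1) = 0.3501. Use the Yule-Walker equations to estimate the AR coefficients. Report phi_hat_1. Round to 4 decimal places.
\hat\phi_{1} = 0.1700

The Yule-Walker equations for an AR(p) process read, in matrix form,
  Gamma_p phi = r_p,   with   (Gamma_p)_{ij} = gamma(|i - j|),
                       (r_p)_i = gamma(i),   i,j = 1..p.
Substitute the sample gammas (Toeplitz matrix and right-hand side of size 1):
  Gamma_p = [[2.0595]]
  r_p     = [0.3501]
With p = 1 this is the single equation gamma(0) phi_1 = gamma(1):
  phi_hat_1 = gamma(1) / gamma(0) = 0.3501 / 2.0595 = 0.1700.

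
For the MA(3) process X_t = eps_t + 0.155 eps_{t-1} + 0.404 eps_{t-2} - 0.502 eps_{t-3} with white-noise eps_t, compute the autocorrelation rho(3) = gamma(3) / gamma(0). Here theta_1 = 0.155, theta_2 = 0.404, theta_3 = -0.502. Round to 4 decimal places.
\rho(3) = -0.3488

For an MA(q) process with theta_0 = 1, the autocovariance is
  gamma(k) = sigma^2 * sum_{i=0..q-k} theta_i * theta_{i+k},
and rho(k) = gamma(k) / gamma(0). Sigma^2 cancels.
  numerator   = (1)*(-0.502) = -0.502.
  denominator = (1)^2 + (0.155)^2 + (0.404)^2 + (-0.502)^2 = 1.439245.
  rho(3) = -0.502 / 1.439245 = -0.3488.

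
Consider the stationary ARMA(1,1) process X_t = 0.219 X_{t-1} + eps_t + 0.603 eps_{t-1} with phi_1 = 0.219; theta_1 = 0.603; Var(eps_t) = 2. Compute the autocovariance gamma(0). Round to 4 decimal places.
\gamma(0) = 3.4194

Multiply the model equation by X_{t-k} and take expectations. With theta_0 = psi_0 = 1 and psi_j the MA(infinity) weights, this gives
  gamma(k) - sum_i phi_i gamma(k-i) = c_k,
  c_k = sigma^2 * sum_{j=k..q} theta_j psi_{j-k}   (c_k = 0 for k > q),
using gamma(-m) = gamma(m).
psi-weights needed (psi_j = theta_j + sum_i phi_i psi_{j-i}):
  psi_1 = theta_1 + phi_1 = 0.603 + (0.219) = 0.822
Right-hand sides:
  c_0 = sigma^2 (1 + theta_1 psi_1) = 2 * (1 + (0.603)(0.822)) = 2 * 1.495666 = 2.991332
  c_1 = sigma^2 theta_1 = 2 * (0.603) = 1.206
  c_2 = 0
Equations for k = 0 and k = 1 (AR order 1):
  gamma(0) = phi_1 gamma(1) + c_0
  gamma(1) = phi_1 gamma(0) + c_1
Substituting the second into the first: gamma(0) (1 - phi_1^2) = c_0 + phi_1 c_1, so
  gamma(0) = (c_0 + phi_1 c_1) / (1 - phi_1^2) = (2.991332 + (0.219)(1.206)) / (1 - (0.219)^2) = 3.255446 / 0.952039 = 3.419446.
Therefore gamma(0) = 3.4194 (to 4 decimal places).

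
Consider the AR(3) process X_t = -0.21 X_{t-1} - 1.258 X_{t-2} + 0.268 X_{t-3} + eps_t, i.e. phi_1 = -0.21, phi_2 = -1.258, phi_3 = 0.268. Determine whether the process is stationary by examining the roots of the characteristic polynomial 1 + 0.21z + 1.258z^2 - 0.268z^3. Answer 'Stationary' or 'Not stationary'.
\text{Not stationary}

The AR(p) characteristic polynomial is P(z) = 1 + 0.21z + 1.258z^2 - 0.268z^3.
Stationarity requires all roots to lie outside the unit circle, i.e. |z| > 1 for every root.
Degree 3: look for a simple real root z0 first, then factor out (1 - z/z0) and solve the remaining quadratic.
Testing z0 = 5: P(5) = 1 + (0.21)(5) + (1.258)(5)^2 + (-0.268)(5)^3
  = 1 + (1.05) + (31.45) + (-33.5) = 0.  So z_0 = 5 is a root, |z_0| = 5.
Divide out the factor (1 - 0.2 z) = (1 - z/z0) (since 1/z0 = 0.2):
  P(z) = (1 - 0.2 z)(1 + (0.41) z + (1.34) z^2)
  [check: z-coef 0.41 - (0.2) = 0.21; z^2-coef 1.34 - (0.2)(0.41) = 1.258; z^3-coef -(0.2)(1.34) = -0.268.]
Remaining roots from the quadratic factor 1 + (0.41) z + (1.34) z^2:
  Set 1 + (0.41) z + (1.34) z^2 = 0, i.e. a z^2 + b z + c = 0 with a = 1.34, b = 0.41, c = 1.
  Discriminant D = b^2 - 4ac = (0.41)^2 - 4*(1.34)*1 = 0.1681 - (5.36) = -5.1919.
  D < 0, so the roots are the complex-conjugate pair z = (-b +/- i sqrt(-D)) / (2a) = -0.153 +/- 0.8502i.
  For a conjugate pair |z|^2 = z * conj(z) = (product of roots) = c/a = 1/(1.34) = 0.746269, so |z| = sqrt(0.746269) = 0.8639 for both roots.
Moduli of all roots: 5.0000, 0.8639, 0.8639.
All moduli strictly greater than 1? No.
Verdict: Not stationary.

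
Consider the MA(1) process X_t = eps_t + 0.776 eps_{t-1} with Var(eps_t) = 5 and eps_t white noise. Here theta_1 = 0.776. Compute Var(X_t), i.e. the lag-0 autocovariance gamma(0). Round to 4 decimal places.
\gamma(0) = 8.0109

For an MA(q) process X_t = eps_t + sum_i theta_i eps_{t-i} with
Var(eps_t) = sigma^2, the variance is
  gamma(0) = sigma^2 * (1 + sum_i theta_i^2).
  sum_i theta_i^2 = (0.776)^2 = 0.602176.
  gamma(0) = 5 * (1 + 0.602176) = 5 * 1.602176 = 8.01088, which rounds to 8.0109.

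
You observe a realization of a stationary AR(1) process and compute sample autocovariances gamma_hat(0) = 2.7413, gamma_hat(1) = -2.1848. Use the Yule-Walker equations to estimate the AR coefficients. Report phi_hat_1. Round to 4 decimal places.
\hat\phi_{1} = -0.7970

The Yule-Walker equations for an AR(p) process read, in matrix form,
  Gamma_p phi = r_p,   with   (Gamma_p)_{ij} = gamma(|i - j|),
                       (r_p)_i = gamma(i),   i,j = 1..p.
Substitute the sample gammas (Toeplitz matrix and right-hand side of size 1):
  Gamma_p = [[2.7413]]
  r_p     = [-2.1848]
With p = 1 this is the single equation gamma(0) phi_1 = gamma(1):
  phi_hat_1 = gamma(1) / gamma(0) = -2.1848 / 2.7413 = -0.7970.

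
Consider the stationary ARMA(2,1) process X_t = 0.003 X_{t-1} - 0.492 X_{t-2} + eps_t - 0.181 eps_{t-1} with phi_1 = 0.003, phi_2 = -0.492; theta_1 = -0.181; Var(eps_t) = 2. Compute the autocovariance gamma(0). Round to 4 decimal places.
\gamma(0) = 2.7233

Multiply the model equation by X_{t-k} and take expectations. With theta_0 = psi_0 = 1 and psi_j the MA(infinity) weights, this gives
  gamma(k) - sum_i phi_i gamma(k-i) = c_k,
  c_k = sigma^2 * sum_{j=k..q} theta_j psi_{j-k}   (c_k = 0 for k > q),
using gamma(-m) = gamma(m).
psi-weights needed (psi_j = theta_j + sum_i phi_i psi_{j-i}):
  psi_1 = theta_1 + phi_1 = -0.181 + (0.003) = -0.178
Right-hand sides:
  c_0 = sigma^2 (1 + theta_1 psi_1) = 2 * (1 + (-0.181)(-0.178)) = 2 * 1.032218 = 2.064436
  c_1 = sigma^2 theta_1 = 2 * (-0.181) = -0.362
  c_2 = 0
Equations for k = 0, 1, 2 (AR order 2, c_2 = 0):
  (E0) gamma(0) = phi_1 gamma(1) + phi_2 gamma(2) + c_0
  (E1) gamma(1) = phi_1 gamma(0) + phi_2 gamma(1) + c_1
  (E2) gamma(2) = phi_1 gamma(1) + phi_2 gamma(0)
From (E1): gamma(1) = A gamma(0) + B with
  A = phi_1 / (1 - phi_2) = 0.003 / 1.492 = 0.002011,   B = c_1 / (1 - phi_2) = -0.362 / 1.492 = -0.242627.
Insert (E2) into (E0): gamma(0) (1 - phi_2^2) = phi_1 (1 + phi_2) gamma(1) + c_0.
  phi_1 (1 + phi_2) = (0.003)(0.508) = 0.001524,   1 - phi_2^2 = 0.757936.
Replace gamma(1) by A gamma(0) + B and collect gamma(0):
  gamma(0) [0.757936 - (0.001524)(0.002011)] = (0.001524)(-0.242627) + 2.064436
  gamma(0) * 0.757933 = 2.064066
  gamma(0) = 2.064066 / 0.757933 = 2.723283.
Therefore gamma(0) = 2.7233 (to 4 decimal places).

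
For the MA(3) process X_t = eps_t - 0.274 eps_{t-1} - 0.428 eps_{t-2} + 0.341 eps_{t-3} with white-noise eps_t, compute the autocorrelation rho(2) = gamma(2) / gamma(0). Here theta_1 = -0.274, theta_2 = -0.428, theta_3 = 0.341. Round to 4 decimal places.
\rho(2) = -0.3794

For an MA(q) process with theta_0 = 1, the autocovariance is
  gamma(k) = sigma^2 * sum_{i=0..q-k} theta_i * theta_{i+k},
and rho(k) = gamma(k) / gamma(0). Sigma^2 cancels.
  numerator   = (1)*(-0.428) + (-0.274)*(0.341) = -0.521434.
  denominator = (1)^2 + (-0.274)^2 + (-0.428)^2 + (0.341)^2 = 1.374541.
  rho(2) = -0.521434 / 1.374541 = -0.3794.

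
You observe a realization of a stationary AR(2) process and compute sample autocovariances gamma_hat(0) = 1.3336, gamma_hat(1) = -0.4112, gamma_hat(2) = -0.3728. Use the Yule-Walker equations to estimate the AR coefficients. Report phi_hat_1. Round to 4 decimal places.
\hat\phi_{1} = -0.4360

The Yule-Walker equations for an AR(p) process read, in matrix form,
  Gamma_p phi = r_p,   with   (Gamma_p)_{ij} = gamma(|i - j|),
                       (r_p)_i = gamma(i),   i,j = 1..p.
Substitute the sample gammas (Toeplitz matrix and right-hand side of size 2):
  Gamma_p = [[1.3336, -0.4112], [-0.4112, 1.3336]]
  r_p     = [-0.4112, -0.3728]
Written out:
  1.3336 phi_1 - 0.4112 phi_2 = -0.4112
  -0.4112 phi_1 + 1.3336 phi_2 = -0.3728
Solve by Cramer's rule:
  det = gamma(0)^2 - gamma(1)^2 = (1.3336)^2 - (-0.4112)^2 = 1.77848896 - 0.16908544 = 1.60940352
  phi_hat_1 = [gamma(1) gamma(0) - gamma(1) gamma(2)] / det = [(-0.4112)(1.3336) - (-0.4112)(-0.3728)] / 1.60940352 = -0.70167168 / 1.60940352 = -0.436
  phi_hat_2 = [gamma(0) gamma(2) - gamma(1)^2] / det = [(1.3336)(-0.3728) - (-0.4112)^2] / 1.60940352 = -0.66625152 / 1.60940352 = -0.414
So phi_hat = [-0.4360, -0.4140].
Therefore phi_hat_1 = -0.4360.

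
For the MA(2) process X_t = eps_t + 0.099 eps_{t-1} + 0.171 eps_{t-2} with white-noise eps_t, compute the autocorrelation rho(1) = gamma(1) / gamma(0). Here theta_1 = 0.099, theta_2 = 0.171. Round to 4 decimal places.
\rho(1) = 0.1116

For an MA(q) process with theta_0 = 1, the autocovariance is
  gamma(k) = sigma^2 * sum_{i=0..q-k} theta_i * theta_{i+k},
and rho(k) = gamma(k) / gamma(0). Sigma^2 cancels.
  numerator   = (1)*(0.099) + (0.099)*(0.171) = 0.115929.
  denominator = (1)^2 + (0.099)^2 + (0.171)^2 = 1.039042.
  rho(1) = 0.115929 / 1.039042 = 0.1116.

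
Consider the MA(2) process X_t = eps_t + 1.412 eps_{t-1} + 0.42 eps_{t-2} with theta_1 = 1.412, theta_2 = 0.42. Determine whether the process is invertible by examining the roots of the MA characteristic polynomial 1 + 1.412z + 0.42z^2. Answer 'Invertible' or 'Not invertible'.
\text{Invertible}

The MA(q) characteristic polynomial is P(z) = 1 + 1.412z + 0.42z^2.
Invertibility requires all roots to lie outside the unit circle, i.e. |z| > 1 for every root.
Set 1 + (1.412) z + (0.42) z^2 = 0, i.e. a z^2 + b z + c = 0 with a = 0.42, b = 1.412, c = 1.
Discriminant D = b^2 - 4ac = (1.412)^2 - 4*(0.42)*1 = 1.993744 - (1.68) = 0.313744.
D >= 0, so the roots are real: z = (-b +/- sqrt(D)) / (2a) = (-1.412 +/- 0.560129) / (0.84).
  z_1 = (-1.412 + 0.560129) / (0.84) = -1.0141,   |z_1| = 1.0141.
  z_2 = (-1.412 - 0.560129) / (0.84) = -2.3478,   |z_2| = 2.3478.
Moduli of all roots: 1.0141, 2.3478.
All moduli strictly greater than 1? Yes.
Verdict: Invertible.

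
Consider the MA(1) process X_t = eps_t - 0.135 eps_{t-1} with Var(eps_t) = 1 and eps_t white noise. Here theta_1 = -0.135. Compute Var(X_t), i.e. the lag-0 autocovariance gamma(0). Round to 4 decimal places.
\gamma(0) = 1.0182

For an MA(q) process X_t = eps_t + sum_i theta_i eps_{t-i} with
Var(eps_t) = sigma^2, the variance is
  gamma(0) = sigma^2 * (1 + sum_i theta_i^2).
  sum_i theta_i^2 = (-0.135)^2 = 0.018225.
  gamma(0) = 1 * (1 + 0.018225) = 1 * 1.018225 = 1.018225, which rounds to 1.0182.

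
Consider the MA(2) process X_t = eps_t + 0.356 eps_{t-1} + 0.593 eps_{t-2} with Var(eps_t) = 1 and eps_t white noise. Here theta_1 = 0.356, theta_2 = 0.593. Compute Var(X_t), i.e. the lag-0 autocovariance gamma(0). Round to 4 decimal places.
\gamma(0) = 1.4784

For an MA(q) process X_t = eps_t + sum_i theta_i eps_{t-i} with
Var(eps_t) = sigma^2, the variance is
  gamma(0) = sigma^2 * (1 + sum_i theta_i^2).
  sum_i theta_i^2 = (0.356)^2 + (0.593)^2 = 0.126736 + 0.351649 = 0.478385.
  gamma(0) = 1 * (1 + 0.478385) = 1 * 1.478385 = 1.478385, which rounds to 1.4784.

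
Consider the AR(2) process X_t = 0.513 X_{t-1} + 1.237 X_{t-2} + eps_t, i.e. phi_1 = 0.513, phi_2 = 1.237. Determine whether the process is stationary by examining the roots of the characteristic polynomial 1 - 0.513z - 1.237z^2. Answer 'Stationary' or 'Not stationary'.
\text{Not stationary}

The AR(p) characteristic polynomial is P(z) = 1 - 0.513z - 1.237z^2.
Stationarity requires all roots to lie outside the unit circle, i.e. |z| > 1 for every root.
Set 1 + (-0.513) z + (-1.237) z^2 = 0, i.e. a z^2 + b z + c = 0 with a = -1.237, b = -0.513, c = 1.
Discriminant D = b^2 - 4ac = (-0.513)^2 - 4*(-1.237)*1 = 0.263169 - (-4.948) = 5.211169.
D >= 0, so the roots are real: z = (-b +/- sqrt(D)) / (2a) = (0.513 +/- 2.282799) / (-2.474).
  z_1 = (0.513 + 2.282799) / (-2.474) = -1.1301,   |z_1| = 1.1301.
  z_2 = (0.513 - 2.282799) / (-2.474) = 0.7154,   |z_2| = 0.7154.
Moduli of all roots: 1.1301, 0.7154.
All moduli strictly greater than 1? No.
Verdict: Not stationary.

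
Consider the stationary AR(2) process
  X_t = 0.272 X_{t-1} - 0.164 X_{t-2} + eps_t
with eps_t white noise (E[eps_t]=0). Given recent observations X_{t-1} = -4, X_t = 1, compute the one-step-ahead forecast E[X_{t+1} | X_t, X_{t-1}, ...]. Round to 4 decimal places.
E[X_{t+1} \mid \mathcal F_t] = 0.9280

For an AR(p) model X_t = c + sum_i phi_i X_{t-i} + eps_t, the
one-step-ahead conditional mean is
  E[X_{t+1} | X_t, ...] = c + sum_i phi_i X_{t+1-i}.
Substitute known values:
  E[X_{t+1} | ...] = (0.272) * (1) + (-0.164) * (-4)
                   = 0.9280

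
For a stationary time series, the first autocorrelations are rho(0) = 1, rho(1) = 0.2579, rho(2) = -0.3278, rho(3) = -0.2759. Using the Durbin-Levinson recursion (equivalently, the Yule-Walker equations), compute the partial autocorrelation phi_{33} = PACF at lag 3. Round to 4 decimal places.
\phi_{33} = -0.0609

The PACF at lag k is phi_{kk}, the last component of the solution
to the Yule-Walker system G_k phi = r_k where
  (G_k)_{ij} = rho(|i - j|), (r_k)_i = rho(i), i,j = 1..k.
Equivalently, Durbin-Levinson gives phi_{kk} iteratively:
  phi_{11} = rho(1)
  phi_{kk} = [rho(k) - sum_{j=1..k-1} phi_{k-1,j} rho(k-j)]
            / [1 - sum_{j=1..k-1} phi_{k-1,j} rho(j)],
  phi_{k,j} = phi_{k-1,j} - phi_{kk} phi_{k-1,k-j},  j = 1..k-1.
Step k = 1:
  phi_11 = rho(1) = 0.2579.
Step k = 2:
  phi_22 = [rho(2) - phi_11 rho(1)] / [1 - phi_11 rho(1)] = [-0.3278 - (0.2579)(0.2579)] / [1 - (0.2579)(0.2579)]
         = -0.39431241 / 0.93348759 = -0.422408.
  Update: phi_21 = phi_11 - phi_22 phi_11 = 0.2579 - (-0.422408)(0.2579) = 0.366839.
Step k = 3:
  phi_33 = [rho(3) - phi_21 rho(2) - phi_22 rho(1)] / [1 - phi_21 rho(1) - phi_22 rho(2)]
    numerator   = -0.2759 - (0.366839)(-0.3278) - (-0.422408)(0.2579) = -0.04671122
    denominator = 1 - (0.366839)(0.2579) - (-0.422408)(-0.3278) = 0.76692696
  phi_33 = -0.04671122 / 0.76692696 = -0.0609.
Therefore phi_{33} = -0.0609.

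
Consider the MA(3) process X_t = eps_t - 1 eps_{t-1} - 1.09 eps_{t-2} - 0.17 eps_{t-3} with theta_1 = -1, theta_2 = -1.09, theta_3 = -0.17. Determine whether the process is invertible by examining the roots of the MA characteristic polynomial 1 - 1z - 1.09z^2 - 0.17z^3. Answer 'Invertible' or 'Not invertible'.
\text{Not invertible}

The MA(q) characteristic polynomial is P(z) = 1 - 1z - 1.09z^2 - 0.17z^3.
Invertibility requires all roots to lie outside the unit circle, i.e. |z| > 1 for every root.
Degree 3: look for a simple real root z0 first, then factor out (1 - z/z0) and solve the remaining quadratic.
Testing z0 = -2: P(-2) = 1 + (-1)(-2) + (-1.09)(-2)^2 + (-0.17)(-2)^3
  = 1 + (2) + (-4.36) + (1.36) = 0.  So z_0 = -2 is a root, |z_0| = 2.
Divide out the factor (1 + 0.5 z) = (1 - z/z0) (since 1/z0 = -0.5):
  P(z) = (1 + 0.5 z)(1 + (-1.5) z + (-0.34) z^2)
  [check: z-coef -1.5 - (-0.5) = -1; z^2-coef -0.34 - (-0.5)(-1.5) = -1.09; z^3-coef -(-0.5)(-0.34) = -0.17.]
Remaining roots from the quadratic factor 1 + (-1.5) z + (-0.34) z^2:
  Set 1 + (-1.5) z + (-0.34) z^2 = 0, i.e. a z^2 + b z + c = 0 with a = -0.34, b = -1.5, c = 1.
  Discriminant D = b^2 - 4ac = (-1.5)^2 - 4*(-0.34)*1 = 2.25 - (-1.36) = 3.61.
  D >= 0, so the roots are real: z = (-b +/- sqrt(D)) / (2a) = (1.5 +/- 1.9) / (-0.68).
    z_1 = (1.5 + 1.9) / (-0.68) = -5,   |z_1| = 5.
    z_2 = (1.5 - 1.9) / (-0.68) = 0.5882,   |z_2| = 0.5882.
Moduli of all roots: 2.0000, 5.0000, 0.5882.
All moduli strictly greater than 1? No.
Verdict: Not invertible.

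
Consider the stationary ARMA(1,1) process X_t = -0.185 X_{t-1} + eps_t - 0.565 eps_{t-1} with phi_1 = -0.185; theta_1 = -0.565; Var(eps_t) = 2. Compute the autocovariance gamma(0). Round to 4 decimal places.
\gamma(0) = 3.1649

Multiply the model equation by X_{t-k} and take expectations. With theta_0 = psi_0 = 1 and psi_j the MA(infinity) weights, this gives
  gamma(k) - sum_i phi_i gamma(k-i) = c_k,
  c_k = sigma^2 * sum_{j=k..q} theta_j psi_{j-k}   (c_k = 0 for k > q),
using gamma(-m) = gamma(m).
psi-weights needed (psi_j = theta_j + sum_i phi_i psi_{j-i}):
  psi_1 = theta_1 + phi_1 = -0.565 + (-0.185) = -0.75
Right-hand sides:
  c_0 = sigma^2 (1 + theta_1 psi_1) = 2 * (1 + (-0.565)(-0.75)) = 2 * 1.42375 = 2.8475
  c_1 = sigma^2 theta_1 = 2 * (-0.565) = -1.13
  c_2 = 0
Equations for k = 0 and k = 1 (AR order 1):
  gamma(0) = phi_1 gamma(1) + c_0
  gamma(1) = phi_1 gamma(0) + c_1
Substituting the second into the first: gamma(0) (1 - phi_1^2) = c_0 + phi_1 c_1, so
  gamma(0) = (c_0 + phi_1 c_1) / (1 - phi_1^2) = (2.8475 + (-0.185)(-1.13)) / (1 - (-0.185)^2) = 3.05655 / 0.965775 = 3.164868.
Therefore gamma(0) = 3.1649 (to 4 decimal places).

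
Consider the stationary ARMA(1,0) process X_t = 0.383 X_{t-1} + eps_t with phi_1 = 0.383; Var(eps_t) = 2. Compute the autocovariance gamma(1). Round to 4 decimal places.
\gamma(1) = 0.8977

Multiply the model equation by X_{t-k} and take expectations. With theta_0 = psi_0 = 1 and psi_j the MA(infinity) weights, this gives
  gamma(k) - sum_i phi_i gamma(k-i) = c_k,
  c_k = sigma^2 * sum_{j=k..q} theta_j psi_{j-k}   (c_k = 0 for k > q),
using gamma(-m) = gamma(m).
Pure AR (q = 0): c_0 = sigma^2 = 2, c_k = 0 for k >= 1.
Equations for k = 0 and k = 1 (AR order 1):
  gamma(0) = phi_1 gamma(1) + c_0
  gamma(1) = phi_1 gamma(0) + c_1
Substituting the second into the first: gamma(0) (1 - phi_1^2) = c_0 + phi_1 c_1, so
  gamma(0) = c_0 / (1 - phi_1^2) = 2 / (1 - (0.383)^2) = 2 / 0.853311 = 2.343811.
  gamma(1) = phi_1 gamma(0) = (0.383)(2.343811) = 0.89768.
Therefore gamma(1) = 0.8977 (to 4 decimal places).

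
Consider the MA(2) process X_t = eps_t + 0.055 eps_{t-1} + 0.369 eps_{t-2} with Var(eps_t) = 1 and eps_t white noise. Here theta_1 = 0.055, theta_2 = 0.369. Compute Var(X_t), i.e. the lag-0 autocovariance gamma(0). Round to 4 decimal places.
\gamma(0) = 1.1392

For an MA(q) process X_t = eps_t + sum_i theta_i eps_{t-i} with
Var(eps_t) = sigma^2, the variance is
  gamma(0) = sigma^2 * (1 + sum_i theta_i^2).
  sum_i theta_i^2 = (0.055)^2 + (0.369)^2 = 0.003025 + 0.136161 = 0.139186.
  gamma(0) = 1 * (1 + 0.139186) = 1 * 1.139186 = 1.139186, which rounds to 1.1392.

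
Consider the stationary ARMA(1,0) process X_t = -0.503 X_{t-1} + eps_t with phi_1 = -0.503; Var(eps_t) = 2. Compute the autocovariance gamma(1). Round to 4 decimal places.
\gamma(1) = -1.3467

Multiply the model equation by X_{t-k} and take expectations. With theta_0 = psi_0 = 1 and psi_j the MA(infinity) weights, this gives
  gamma(k) - sum_i phi_i gamma(k-i) = c_k,
  c_k = sigma^2 * sum_{j=k..q} theta_j psi_{j-k}   (c_k = 0 for k > q),
using gamma(-m) = gamma(m).
Pure AR (q = 0): c_0 = sigma^2 = 2, c_k = 0 for k >= 1.
Equations for k = 0 and k = 1 (AR order 1):
  gamma(0) = phi_1 gamma(1) + c_0
  gamma(1) = phi_1 gamma(0) + c_1
Substituting the second into the first: gamma(0) (1 - phi_1^2) = c_0 + phi_1 c_1, so
  gamma(0) = c_0 / (1 - phi_1^2) = 2 / (1 - (-0.503)^2) = 2 / 0.746991 = 2.677408.
  gamma(1) = phi_1 gamma(0) = (-0.503)(2.677408) = -1.346736.
Therefore gamma(1) = -1.3467 (to 4 decimal places).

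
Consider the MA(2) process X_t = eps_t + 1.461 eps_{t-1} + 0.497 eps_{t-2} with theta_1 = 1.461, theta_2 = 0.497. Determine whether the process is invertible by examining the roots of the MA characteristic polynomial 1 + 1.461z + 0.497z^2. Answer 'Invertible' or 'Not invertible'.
\text{Invertible}

The MA(q) characteristic polynomial is P(z) = 1 + 1.461z + 0.497z^2.
Invertibility requires all roots to lie outside the unit circle, i.e. |z| > 1 for every root.
Set 1 + (1.461) z + (0.497) z^2 = 0, i.e. a z^2 + b z + c = 0 with a = 0.497, b = 1.461, c = 1.
Discriminant D = b^2 - 4ac = (1.461)^2 - 4*(0.497)*1 = 2.134521 - (1.988) = 0.146521.
D >= 0, so the roots are real: z = (-b +/- sqrt(D)) / (2a) = (-1.461 +/- 0.382781) / (0.994).
  z_1 = (-1.461 + 0.382781) / (0.994) = -1.0847,   |z_1| = 1.0847.
  z_2 = (-1.461 - 0.382781) / (0.994) = -1.8549,   |z_2| = 1.8549.
Moduli of all roots: 1.0847, 1.8549.
All moduli strictly greater than 1? Yes.
Verdict: Invertible.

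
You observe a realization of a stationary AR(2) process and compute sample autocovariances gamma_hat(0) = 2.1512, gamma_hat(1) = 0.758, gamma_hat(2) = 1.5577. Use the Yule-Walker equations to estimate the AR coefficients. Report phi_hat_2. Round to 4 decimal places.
\hat\phi_{2} = 0.6850

The Yule-Walker equations for an AR(p) process read, in matrix form,
  Gamma_p phi = r_p,   with   (Gamma_p)_{ij} = gamma(|i - j|),
                       (r_p)_i = gamma(i),   i,j = 1..p.
Substitute the sample gammas (Toeplitz matrix and right-hand side of size 2):
  Gamma_p = [[2.1512, 0.758], [0.758, 2.1512]]
  r_p     = [0.758, 1.5577]
Written out:
  2.1512 phi_1 + 0.758 phi_2 = 0.758
  0.758 phi_1 + 2.1512 phi_2 = 1.5577
Solve by Cramer's rule:
  det = gamma(0)^2 - gamma(1)^2 = (2.1512)^2 - (0.758)^2 = 4.62766144 - 0.574564 = 4.05309744
  phi_hat_1 = [gamma(1) gamma(0) - gamma(1) gamma(2)] / det = [(0.758)(2.1512) - (0.758)(1.5577)] / 4.05309744 = 0.449873 / 4.05309744 = 0.111
  phi_hat_2 = [gamma(0) gamma(2) - gamma(1)^2] / det = [(2.1512)(1.5577) - (0.758)^2] / 4.05309744 = 2.77636024 / 4.05309744 = 0.685
So phi_hat = [0.1110, 0.6850].
Therefore phi_hat_2 = 0.6850.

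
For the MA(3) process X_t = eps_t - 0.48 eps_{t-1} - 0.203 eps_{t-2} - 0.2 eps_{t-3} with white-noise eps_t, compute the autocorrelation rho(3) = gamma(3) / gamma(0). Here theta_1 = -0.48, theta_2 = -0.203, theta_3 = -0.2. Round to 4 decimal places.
\rho(3) = -0.1525

For an MA(q) process with theta_0 = 1, the autocovariance is
  gamma(k) = sigma^2 * sum_{i=0..q-k} theta_i * theta_{i+k},
and rho(k) = gamma(k) / gamma(0). Sigma^2 cancels.
  numerator   = (1)*(-0.2) = -0.2.
  denominator = (1)^2 + (-0.48)^2 + (-0.203)^2 + (-0.2)^2 = 1.311609.
  rho(3) = -0.2 / 1.311609 = -0.1525.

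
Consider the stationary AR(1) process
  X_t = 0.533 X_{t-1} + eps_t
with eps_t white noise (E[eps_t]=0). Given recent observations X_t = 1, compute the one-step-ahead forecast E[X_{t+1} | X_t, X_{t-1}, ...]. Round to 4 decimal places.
E[X_{t+1} \mid \mathcal F_t] = 0.5330

For an AR(p) model X_t = c + sum_i phi_i X_{t-i} + eps_t, the
one-step-ahead conditional mean is
  E[X_{t+1} | X_t, ...] = c + sum_i phi_i X_{t+1-i}.
Substitute known values:
  E[X_{t+1} | ...] = (0.533) * (1)
                   = 0.5330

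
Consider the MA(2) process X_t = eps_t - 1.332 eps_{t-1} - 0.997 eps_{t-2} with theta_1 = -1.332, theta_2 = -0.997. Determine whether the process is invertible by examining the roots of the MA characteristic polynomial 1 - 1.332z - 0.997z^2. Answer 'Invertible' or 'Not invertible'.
\text{Not invertible}

The MA(q) characteristic polynomial is P(z) = 1 - 1.332z - 0.997z^2.
Invertibility requires all roots to lie outside the unit circle, i.e. |z| > 1 for every root.
Set 1 + (-1.332) z + (-0.997) z^2 = 0, i.e. a z^2 + b z + c = 0 with a = -0.997, b = -1.332, c = 1.
Discriminant D = b^2 - 4ac = (-1.332)^2 - 4*(-0.997)*1 = 1.774224 - (-3.988) = 5.762224.
D >= 0, so the roots are real: z = (-b +/- sqrt(D)) / (2a) = (1.332 +/- 2.400463) / (-1.994).
  z_1 = (1.332 + 2.400463) / (-1.994) = -1.8718,   |z_1| = 1.8718.
  z_2 = (1.332 - 2.400463) / (-1.994) = 0.5358,   |z_2| = 0.5358.
Moduli of all roots: 1.8718, 0.5358.
All moduli strictly greater than 1? No.
Verdict: Not invertible.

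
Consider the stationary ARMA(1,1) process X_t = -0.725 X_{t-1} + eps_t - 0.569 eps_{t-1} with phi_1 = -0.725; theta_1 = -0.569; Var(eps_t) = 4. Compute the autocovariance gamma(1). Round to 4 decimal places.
\gamma(1) = -15.4123

Multiply the model equation by X_{t-k} and take expectations. With theta_0 = psi_0 = 1 and psi_j the MA(infinity) weights, this gives
  gamma(k) - sum_i phi_i gamma(k-i) = c_k,
  c_k = sigma^2 * sum_{j=k..q} theta_j psi_{j-k}   (c_k = 0 for k > q),
using gamma(-m) = gamma(m).
psi-weights needed (psi_j = theta_j + sum_i phi_i psi_{j-i}):
  psi_1 = theta_1 + phi_1 = -0.569 + (-0.725) = -1.294
Right-hand sides:
  c_0 = sigma^2 (1 + theta_1 psi_1) = 4 * (1 + (-0.569)(-1.294)) = 4 * 1.736286 = 6.945144
  c_1 = sigma^2 theta_1 = 4 * (-0.569) = -2.276
  c_2 = 0
Equations for k = 0 and k = 1 (AR order 1):
  gamma(0) = phi_1 gamma(1) + c_0
  gamma(1) = phi_1 gamma(0) + c_1
Substituting the second into the first: gamma(0) (1 - phi_1^2) = c_0 + phi_1 c_1, so
  gamma(0) = (c_0 + phi_1 c_1) / (1 - phi_1^2) = (6.945144 + (-0.725)(-2.276)) / (1 - (-0.725)^2) = 8.595244 / 0.474375 = 18.119091.
  gamma(1) = phi_1 gamma(0) + c_1 = (-0.725)(18.119091) + (-2.276) = -15.412341.
Therefore gamma(1) = -15.4123 (to 4 decimal places).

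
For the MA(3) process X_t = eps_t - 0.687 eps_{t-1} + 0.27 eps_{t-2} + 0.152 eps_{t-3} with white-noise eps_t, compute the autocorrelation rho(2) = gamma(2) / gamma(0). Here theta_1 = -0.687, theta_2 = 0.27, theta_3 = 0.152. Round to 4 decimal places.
\rho(2) = 0.1056

For an MA(q) process with theta_0 = 1, the autocovariance is
  gamma(k) = sigma^2 * sum_{i=0..q-k} theta_i * theta_{i+k},
and rho(k) = gamma(k) / gamma(0). Sigma^2 cancels.
  numerator   = (1)*(0.27) + (-0.687)*(0.152) = 0.165576.
  denominator = (1)^2 + (-0.687)^2 + (0.27)^2 + (0.152)^2 = 1.567973.
  rho(2) = 0.165576 / 1.567973 = 0.1056.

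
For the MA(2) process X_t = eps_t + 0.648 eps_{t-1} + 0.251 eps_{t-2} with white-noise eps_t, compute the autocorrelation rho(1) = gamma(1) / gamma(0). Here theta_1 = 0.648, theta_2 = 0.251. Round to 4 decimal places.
\rho(1) = 0.5467

For an MA(q) process with theta_0 = 1, the autocovariance is
  gamma(k) = sigma^2 * sum_{i=0..q-k} theta_i * theta_{i+k},
and rho(k) = gamma(k) / gamma(0). Sigma^2 cancels.
  numerator   = (1)*(0.648) + (0.648)*(0.251) = 0.810648.
  denominator = (1)^2 + (0.648)^2 + (0.251)^2 = 1.482905.
  rho(1) = 0.810648 / 1.482905 = 0.5467.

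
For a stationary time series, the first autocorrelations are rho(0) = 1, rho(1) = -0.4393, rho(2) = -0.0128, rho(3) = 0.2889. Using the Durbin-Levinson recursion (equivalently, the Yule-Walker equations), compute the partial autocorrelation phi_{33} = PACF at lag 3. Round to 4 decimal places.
\phi_{33} = 0.2251

The PACF at lag k is phi_{kk}, the last component of the solution
to the Yule-Walker system G_k phi = r_k where
  (G_k)_{ij} = rho(|i - j|), (r_k)_i = rho(i), i,j = 1..k.
Equivalently, Durbin-Levinson gives phi_{kk} iteratively:
  phi_{11} = rho(1)
  phi_{kk} = [rho(k) - sum_{j=1..k-1} phi_{k-1,j} rho(k-j)]
            / [1 - sum_{j=1..k-1} phi_{k-1,j} rho(j)],
  phi_{k,j} = phi_{k-1,j} - phi_{kk} phi_{k-1,k-j},  j = 1..k-1.
Step k = 1:
  phi_11 = rho(1) = -0.4393.
Step k = 2:
  phi_22 = [rho(2) - phi_11 rho(1)] / [1 - phi_11 rho(1)] = [-0.0128 - (-0.4393)(-0.4393)] / [1 - (-0.4393)(-0.4393)]
         = -0.20578449 / 0.80701551 = -0.254994.
  Update: phi_21 = phi_11 - phi_22 phi_11 = -0.4393 - (-0.254994)(-0.4393) = -0.551319.
Step k = 3:
  phi_33 = [rho(3) - phi_21 rho(2) - phi_22 rho(1)] / [1 - phi_21 rho(1) - phi_22 rho(2)]
    numerator   = 0.2889 - (-0.551319)(-0.0128) - (-0.254994)(-0.4393) = 0.16982405
    denominator = 1 - (-0.551319)(-0.4393) - (-0.254994)(-0.0128) = 0.7545416
  phi_33 = 0.16982405 / 0.7545416 = 0.2251.
Therefore phi_{33} = 0.2251.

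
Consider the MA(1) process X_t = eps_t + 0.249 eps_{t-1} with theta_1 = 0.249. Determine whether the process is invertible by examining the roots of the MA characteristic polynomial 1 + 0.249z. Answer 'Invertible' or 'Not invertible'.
\text{Invertible}

The MA(q) characteristic polynomial is P(z) = 1 + 0.249z.
Invertibility requires all roots to lie outside the unit circle, i.e. |z| > 1 for every root.
This is linear in z: 1 + (0.249) z = 0  =>  z = -1/(0.249) = -4.016064,  |z| = 4.016064.
Moduli of all roots: 4.0161.
All moduli strictly greater than 1? Yes.
Verdict: Invertible.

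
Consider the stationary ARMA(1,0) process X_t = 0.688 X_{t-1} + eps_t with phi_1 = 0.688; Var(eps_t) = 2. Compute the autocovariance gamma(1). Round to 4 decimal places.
\gamma(1) = 2.6127

Multiply the model equation by X_{t-k} and take expectations. With theta_0 = psi_0 = 1 and psi_j the MA(infinity) weights, this gives
  gamma(k) - sum_i phi_i gamma(k-i) = c_k,
  c_k = sigma^2 * sum_{j=k..q} theta_j psi_{j-k}   (c_k = 0 for k > q),
using gamma(-m) = gamma(m).
Pure AR (q = 0): c_0 = sigma^2 = 2, c_k = 0 for k >= 1.
Equations for k = 0 and k = 1 (AR order 1):
  gamma(0) = phi_1 gamma(1) + c_0
  gamma(1) = phi_1 gamma(0) + c_1
Substituting the second into the first: gamma(0) (1 - phi_1^2) = c_0 + phi_1 c_1, so
  gamma(0) = c_0 / (1 - phi_1^2) = 2 / (1 - (0.688)^2) = 2 / 0.526656 = 3.797545.
  gamma(1) = phi_1 gamma(0) = (0.688)(3.797545) = 2.612711.
Therefore gamma(1) = 2.6127 (to 4 decimal places).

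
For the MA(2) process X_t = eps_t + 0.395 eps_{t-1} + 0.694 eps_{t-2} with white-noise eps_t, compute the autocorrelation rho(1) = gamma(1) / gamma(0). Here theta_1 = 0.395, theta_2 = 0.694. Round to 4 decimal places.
\rho(1) = 0.4086

For an MA(q) process with theta_0 = 1, the autocovariance is
  gamma(k) = sigma^2 * sum_{i=0..q-k} theta_i * theta_{i+k},
and rho(k) = gamma(k) / gamma(0). Sigma^2 cancels.
  numerator   = (1)*(0.395) + (0.395)*(0.694) = 0.66913.
  denominator = (1)^2 + (0.395)^2 + (0.694)^2 = 1.637661.
  rho(1) = 0.66913 / 1.637661 = 0.4086.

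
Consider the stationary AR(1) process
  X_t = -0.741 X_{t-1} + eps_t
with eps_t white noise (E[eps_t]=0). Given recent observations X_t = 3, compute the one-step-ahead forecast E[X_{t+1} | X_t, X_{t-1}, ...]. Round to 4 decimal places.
E[X_{t+1} \mid \mathcal F_t] = -2.2230

For an AR(p) model X_t = c + sum_i phi_i X_{t-i} + eps_t, the
one-step-ahead conditional mean is
  E[X_{t+1} | X_t, ...] = c + sum_i phi_i X_{t+1-i}.
Substitute known values:
  E[X_{t+1} | ...] = (-0.741) * (3)
                   = -2.2230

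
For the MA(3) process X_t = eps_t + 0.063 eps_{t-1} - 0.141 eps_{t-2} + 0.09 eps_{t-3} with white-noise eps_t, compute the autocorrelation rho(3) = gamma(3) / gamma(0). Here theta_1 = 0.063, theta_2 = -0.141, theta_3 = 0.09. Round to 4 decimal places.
\rho(3) = 0.0872

For an MA(q) process with theta_0 = 1, the autocovariance is
  gamma(k) = sigma^2 * sum_{i=0..q-k} theta_i * theta_{i+k},
and rho(k) = gamma(k) / gamma(0). Sigma^2 cancels.
  numerator   = (1)*(0.09) = 0.09.
  denominator = (1)^2 + (0.063)^2 + (-0.141)^2 + (0.09)^2 = 1.03195.
  rho(3) = 0.09 / 1.03195 = 0.0872.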